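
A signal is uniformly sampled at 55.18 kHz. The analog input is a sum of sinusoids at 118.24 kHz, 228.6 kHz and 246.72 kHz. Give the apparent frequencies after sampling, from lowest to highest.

7.88 kHz, 26 kHz

fs/2 = 27.59 kHz.
118.24 kHz mod fs = 7.88 kHz.
7.88 kHz ≤ fs/2 = 27.59 kHz, appears at 7.88 kHz.
228.6 kHz mod fs = 7.88 kHz.
7.88 kHz ≤ fs/2 = 27.59 kHz, appears at 7.88 kHz.
246.72 kHz mod fs = 26 kHz.
26 kHz ≤ fs/2 = 27.59 kHz, appears at 26 kHz.
Distinct values: {7.88 kHz, 26 kHz}.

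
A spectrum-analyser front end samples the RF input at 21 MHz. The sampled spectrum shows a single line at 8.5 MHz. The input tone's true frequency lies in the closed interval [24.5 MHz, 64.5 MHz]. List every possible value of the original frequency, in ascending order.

Frequencies that alias to 8.5 MHz are k·fs ± 8.5 MHz for integer k ≥ 0.
k=0: 8.5 MHz.
k=1: 12.5 MHz, 29.5 MHz.
k=2: 33.5 MHz, 50.5 MHz.
k=3: 54.5 MHz, 71.5 MHz.
k=4: 75.5 MHz, 92.5 MHz.
Within [24.5 MHz, 64.5 MHz]: 29.5 MHz, 33.5 MHz, 50.5 MHz, 54.5 MHz.

29.5 MHz, 33.5 MHz, 50.5 MHz, 54.5 MHz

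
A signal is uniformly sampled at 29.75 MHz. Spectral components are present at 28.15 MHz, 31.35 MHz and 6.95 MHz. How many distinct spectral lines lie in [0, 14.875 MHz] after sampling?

fs/2 = 14.875 MHz.
28.15 MHz > fs/2 = 14.875 MHz, folds to fs − 28.15 MHz = 1.6 MHz.
31.35 MHz mod fs = 1.6 MHz.
1.6 MHz ≤ fs/2 = 14.875 MHz, appears at 1.6 MHz.
6.95 MHz ≤ fs/2 = 14.875 MHz, passes unchanged.
Distinct values: {1.6 MHz, 6.95 MHz} → 2.

2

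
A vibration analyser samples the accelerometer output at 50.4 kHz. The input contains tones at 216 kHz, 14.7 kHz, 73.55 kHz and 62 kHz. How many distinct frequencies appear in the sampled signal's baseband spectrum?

fs/2 = 25.2 kHz.
216 kHz mod fs = 14.4 kHz.
14.4 kHz ≤ fs/2 = 25.2 kHz, appears at 14.4 kHz.
14.7 kHz ≤ fs/2 = 25.2 kHz, passes unchanged.
73.55 kHz mod fs = 23.15 kHz.
23.15 kHz ≤ fs/2 = 25.2 kHz, appears at 23.15 kHz.
62 kHz mod fs = 11.6 kHz.
11.6 kHz ≤ fs/2 = 25.2 kHz, appears at 11.6 kHz.
Distinct values: {11.6 kHz, 14.4 kHz, 14.7 kHz, 23.15 kHz} → 4.

4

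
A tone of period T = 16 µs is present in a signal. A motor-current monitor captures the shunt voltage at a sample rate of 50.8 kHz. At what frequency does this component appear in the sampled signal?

T = 16 µs → f = 1/T = 62.5 kHz.
62.5 kHz mod fs = 11.7 kHz.
11.7 kHz ≤ fs/2 = 25.4 kHz, appears at 11.7 kHz.

11.7 kHz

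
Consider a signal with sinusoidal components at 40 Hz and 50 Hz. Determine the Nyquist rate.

Highest-frequency component: 50 Hz.
Nyquist rate = 2 × 50 Hz = 100 Hz.

100 Hz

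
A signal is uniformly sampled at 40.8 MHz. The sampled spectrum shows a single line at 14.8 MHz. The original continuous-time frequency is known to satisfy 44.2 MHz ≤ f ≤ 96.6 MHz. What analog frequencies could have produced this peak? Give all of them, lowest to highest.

55.6 MHz, 66.8 MHz, 96.4 MHz

Frequencies that alias to 14.8 MHz are k·fs ± 14.8 MHz for integer k ≥ 0.
k=0: 14.8 MHz.
k=1: 26 MHz, 55.6 MHz.
k=2: 66.8 MHz, 96.4 MHz.
k=3: 107.6 MHz, 137.2 MHz.
Within [44.2 MHz, 96.6 MHz]: 55.6 MHz, 66.8 MHz, 96.4 MHz.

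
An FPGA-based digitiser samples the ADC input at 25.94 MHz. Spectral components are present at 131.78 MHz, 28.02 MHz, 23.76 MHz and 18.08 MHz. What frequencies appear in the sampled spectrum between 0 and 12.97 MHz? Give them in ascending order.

fs/2 = 12.97 MHz.
131.78 MHz mod fs = 2.08 MHz.
2.08 MHz ≤ fs/2 = 12.97 MHz, appears at 2.08 MHz.
28.02 MHz mod fs = 2.08 MHz.
2.08 MHz ≤ fs/2 = 12.97 MHz, appears at 2.08 MHz.
23.76 MHz > fs/2 = 12.97 MHz, folds to fs − 23.76 MHz = 2.18 MHz.
18.08 MHz > fs/2 = 12.97 MHz, folds to fs − 18.08 MHz = 7.86 MHz.
Distinct values: {2.08 MHz, 2.18 MHz, 7.86 MHz}.

2.08 MHz, 2.18 MHz, 7.86 MHz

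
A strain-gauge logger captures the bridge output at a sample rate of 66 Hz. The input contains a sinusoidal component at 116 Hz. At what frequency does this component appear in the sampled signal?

116 Hz mod fs = 50 Hz.
50 Hz > fs/2 = 33 Hz, folds to fs − 50 Hz = 16 Hz.

16 Hz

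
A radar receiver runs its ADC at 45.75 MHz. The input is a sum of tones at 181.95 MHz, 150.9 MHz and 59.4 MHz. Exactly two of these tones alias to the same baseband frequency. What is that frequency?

fs/2 = 22.875 MHz.
181.95 MHz mod fs = 44.7 MHz.
44.7 MHz > fs/2 = 22.875 MHz, folds to fs − 44.7 MHz = 1.05 MHz.
150.9 MHz mod fs = 13.65 MHz.
13.65 MHz ≤ fs/2 = 22.875 MHz, appears at 13.65 MHz.
59.4 MHz mod fs = 13.65 MHz.
13.65 MHz ≤ fs/2 = 22.875 MHz, appears at 13.65 MHz.
59.4 MHz and 150.9 MHz both map to 13.65 MHz.

13.65 MHz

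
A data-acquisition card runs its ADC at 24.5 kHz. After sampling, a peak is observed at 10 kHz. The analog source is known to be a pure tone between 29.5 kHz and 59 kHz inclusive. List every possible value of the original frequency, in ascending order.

Frequencies that alias to 10 kHz are k·fs ± 10 kHz for integer k ≥ 0.
k=0: 10 kHz.
k=1: 14.5 kHz, 34.5 kHz.
k=2: 39 kHz, 59 kHz.
k=3: 63.5 kHz, 83.5 kHz.
Within [29.5 kHz, 59 kHz]: 34.5 kHz, 39 kHz, 59 kHz.

34.5 kHz, 39 kHz, 59 kHz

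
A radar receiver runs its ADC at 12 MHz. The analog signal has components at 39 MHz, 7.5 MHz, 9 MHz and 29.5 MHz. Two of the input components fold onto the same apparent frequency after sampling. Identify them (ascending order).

fs/2 = 6 MHz.
39 MHz mod fs = 3 MHz.
3 MHz ≤ fs/2 = 6 MHz, appears at 3 MHz.
7.5 MHz > fs/2 = 6 MHz, folds to fs − 7.5 MHz = 4.5 MHz.
9 MHz > fs/2 = 6 MHz, folds to fs − 9 MHz = 3 MHz.
29.5 MHz mod fs = 5.5 MHz.
5.5 MHz ≤ fs/2 = 6 MHz, appears at 5.5 MHz.
9 MHz and 39 MHz both map to 3 MHz.

9 MHz, 39 MHz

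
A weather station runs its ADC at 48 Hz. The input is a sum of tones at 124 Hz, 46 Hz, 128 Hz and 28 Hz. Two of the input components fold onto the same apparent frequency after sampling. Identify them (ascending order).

28 Hz, 124 Hz

fs/2 = 24 Hz.
124 Hz mod fs = 28 Hz.
28 Hz > fs/2 = 24 Hz, folds to fs − 28 Hz = 20 Hz.
46 Hz > fs/2 = 24 Hz, folds to fs − 46 Hz = 2 Hz.
128 Hz mod fs = 32 Hz.
32 Hz > fs/2 = 24 Hz, folds to fs − 32 Hz = 16 Hz.
28 Hz > fs/2 = 24 Hz, folds to fs − 28 Hz = 20 Hz.
28 Hz and 124 Hz both map to 20 Hz.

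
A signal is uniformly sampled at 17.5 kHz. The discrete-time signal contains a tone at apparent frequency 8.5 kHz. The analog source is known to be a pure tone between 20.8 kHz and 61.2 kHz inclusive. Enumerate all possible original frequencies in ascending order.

26 kHz, 26.5 kHz, 43.5 kHz, 44 kHz, 61 kHz

Frequencies that alias to 8.5 kHz are k·fs ± 8.5 kHz for integer k ≥ 0.
k=0: 8.5 kHz.
k=1: 9 kHz, 26 kHz.
k=2: 26.5 kHz, 43.5 kHz.
k=3: 44 kHz, 61 kHz.
k=4: 61.5 kHz, 78.5 kHz.
Within [20.8 kHz, 61.2 kHz]: 26 kHz, 26.5 kHz, 43.5 kHz, 44 kHz, 61 kHz.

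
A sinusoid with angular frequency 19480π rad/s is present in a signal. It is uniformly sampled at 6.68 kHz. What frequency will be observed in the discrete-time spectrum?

ω = 19480π rad/s → f = ω/(2π) = 9740 Hz = 9.74 kHz.
9.74 kHz mod fs = 3.06 kHz.
3.06 kHz ≤ fs/2 = 3.34 kHz, appears at 3.06 kHz.

3.06 kHz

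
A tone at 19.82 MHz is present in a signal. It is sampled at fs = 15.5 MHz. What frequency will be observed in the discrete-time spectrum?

4.32 MHz

19.82 MHz mod fs = 4.32 MHz.
4.32 MHz ≤ fs/2 = 7.75 MHz, appears at 4.32 MHz.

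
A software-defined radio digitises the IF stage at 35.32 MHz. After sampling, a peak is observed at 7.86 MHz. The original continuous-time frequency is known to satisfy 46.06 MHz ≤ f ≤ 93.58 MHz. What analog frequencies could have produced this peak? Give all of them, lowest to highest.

62.78 MHz, 78.5 MHz

Frequencies that alias to 7.86 MHz are k·fs ± 7.86 MHz for integer k ≥ 0.
k=0: 7.86 MHz.
k=1: 27.46 MHz, 43.18 MHz.
k=2: 62.78 MHz, 78.5 MHz.
k=3: 98.1 MHz, 113.82 MHz.
Within [46.06 MHz, 93.58 MHz]: 62.78 MHz, 78.5 MHz.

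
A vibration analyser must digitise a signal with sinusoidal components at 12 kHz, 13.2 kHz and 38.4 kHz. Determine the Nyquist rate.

76.8 kHz

Highest-frequency component: 38.4 kHz.
Nyquist rate = 2 × 38.4 kHz = 76.8 kHz.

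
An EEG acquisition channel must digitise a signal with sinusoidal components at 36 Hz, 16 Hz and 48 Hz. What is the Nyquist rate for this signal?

Highest-frequency component: 48 Hz.
Nyquist rate = 2 × 48 Hz = 96 Hz.

96 Hz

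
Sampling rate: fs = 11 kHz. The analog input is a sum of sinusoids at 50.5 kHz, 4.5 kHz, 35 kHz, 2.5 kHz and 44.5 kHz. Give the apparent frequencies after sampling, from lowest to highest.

fs/2 = 5.5 kHz.
50.5 kHz mod fs = 6.5 kHz.
6.5 kHz > fs/2 = 5.5 kHz, folds to fs − 6.5 kHz = 4.5 kHz.
4.5 kHz ≤ fs/2 = 5.5 kHz, passes unchanged.
35 kHz mod fs = 2 kHz.
2 kHz ≤ fs/2 = 5.5 kHz, appears at 2 kHz.
2.5 kHz ≤ fs/2 = 5.5 kHz, passes unchanged.
44.5 kHz mod fs = 0.5 kHz.
0.5 kHz ≤ fs/2 = 5.5 kHz, appears at 0.5 kHz.
Distinct values: {0.5 kHz, 2 kHz, 2.5 kHz, 4.5 kHz}.

0.5 kHz, 2 kHz, 2.5 kHz, 4.5 kHz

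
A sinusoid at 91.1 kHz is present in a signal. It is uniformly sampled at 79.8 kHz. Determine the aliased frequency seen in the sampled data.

91.1 kHz mod fs = 11.3 kHz.
11.3 kHz ≤ fs/2 = 39.9 kHz, appears at 11.3 kHz.

11.3 kHz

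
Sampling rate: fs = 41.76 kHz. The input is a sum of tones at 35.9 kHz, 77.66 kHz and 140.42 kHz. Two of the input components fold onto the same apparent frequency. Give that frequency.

5.86 kHz

fs/2 = 20.88 kHz.
35.9 kHz > fs/2 = 20.88 kHz, folds to fs − 35.9 kHz = 5.86 kHz.
77.66 kHz mod fs = 35.9 kHz.
35.9 kHz > fs/2 = 20.88 kHz, folds to fs − 35.9 kHz = 5.86 kHz.
140.42 kHz mod fs = 15.14 kHz.
15.14 kHz ≤ fs/2 = 20.88 kHz, appears at 15.14 kHz.
35.9 kHz and 77.66 kHz both map to 5.86 kHz.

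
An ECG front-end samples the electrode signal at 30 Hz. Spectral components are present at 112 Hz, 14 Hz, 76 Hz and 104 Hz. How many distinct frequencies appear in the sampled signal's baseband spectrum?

fs/2 = 15 Hz.
112 Hz mod fs = 22 Hz.
22 Hz > fs/2 = 15 Hz, folds to fs − 22 Hz = 8 Hz.
14 Hz ≤ fs/2 = 15 Hz, passes unchanged.
76 Hz mod fs = 16 Hz.
16 Hz > fs/2 = 15 Hz, folds to fs − 16 Hz = 14 Hz.
104 Hz mod fs = 14 Hz.
14 Hz ≤ fs/2 = 15 Hz, appears at 14 Hz.
Distinct values: {8 Hz, 14 Hz} → 2.

2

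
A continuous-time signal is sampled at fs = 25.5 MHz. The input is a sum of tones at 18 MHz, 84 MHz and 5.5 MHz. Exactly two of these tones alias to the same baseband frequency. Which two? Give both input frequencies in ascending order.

fs/2 = 12.75 MHz.
18 MHz > fs/2 = 12.75 MHz, folds to fs − 18 MHz = 7.5 MHz.
84 MHz mod fs = 7.5 MHz.
7.5 MHz ≤ fs/2 = 12.75 MHz, appears at 7.5 MHz.
5.5 MHz ≤ fs/2 = 12.75 MHz, passes unchanged.
18 MHz and 84 MHz both map to 7.5 MHz.

18 MHz, 84 MHz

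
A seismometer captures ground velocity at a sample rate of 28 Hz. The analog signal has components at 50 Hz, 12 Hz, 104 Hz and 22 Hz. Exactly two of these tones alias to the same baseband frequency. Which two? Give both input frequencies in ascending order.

22 Hz, 50 Hz

fs/2 = 14 Hz.
50 Hz mod fs = 22 Hz.
22 Hz > fs/2 = 14 Hz, folds to fs − 22 Hz = 6 Hz.
12 Hz ≤ fs/2 = 14 Hz, passes unchanged.
104 Hz mod fs = 20 Hz.
20 Hz > fs/2 = 14 Hz, folds to fs − 20 Hz = 8 Hz.
22 Hz > fs/2 = 14 Hz, folds to fs − 22 Hz = 6 Hz.
22 Hz and 50 Hz both map to 6 Hz.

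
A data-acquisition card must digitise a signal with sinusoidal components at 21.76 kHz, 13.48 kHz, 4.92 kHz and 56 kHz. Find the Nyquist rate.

Highest-frequency component: 56 kHz.
Nyquist rate = 2 × 56 kHz = 112 kHz.

112 kHz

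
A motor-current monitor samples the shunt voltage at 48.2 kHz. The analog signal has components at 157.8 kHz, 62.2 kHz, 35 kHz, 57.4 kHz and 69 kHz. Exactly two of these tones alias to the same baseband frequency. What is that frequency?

13.2 kHz

fs/2 = 24.1 kHz.
157.8 kHz mod fs = 13.2 kHz.
13.2 kHz ≤ fs/2 = 24.1 kHz, appears at 13.2 kHz.
62.2 kHz mod fs = 14 kHz.
14 kHz ≤ fs/2 = 24.1 kHz, appears at 14 kHz.
35 kHz > fs/2 = 24.1 kHz, folds to fs − 35 kHz = 13.2 kHz.
57.4 kHz mod fs = 9.2 kHz.
9.2 kHz ≤ fs/2 = 24.1 kHz, appears at 9.2 kHz.
69 kHz mod fs = 20.8 kHz.
20.8 kHz ≤ fs/2 = 24.1 kHz, appears at 20.8 kHz.
35 kHz and 157.8 kHz both map to 13.2 kHz.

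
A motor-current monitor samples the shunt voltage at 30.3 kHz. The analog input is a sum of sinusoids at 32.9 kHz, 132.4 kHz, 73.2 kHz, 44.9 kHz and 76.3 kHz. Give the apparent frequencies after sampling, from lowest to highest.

2.6 kHz, 11.2 kHz, 12.6 kHz, 14.6 kHz

fs/2 = 15.15 kHz.
32.9 kHz mod fs = 2.6 kHz.
2.6 kHz ≤ fs/2 = 15.15 kHz, appears at 2.6 kHz.
132.4 kHz mod fs = 11.2 kHz.
11.2 kHz ≤ fs/2 = 15.15 kHz, appears at 11.2 kHz.
73.2 kHz mod fs = 12.6 kHz.
12.6 kHz ≤ fs/2 = 15.15 kHz, appears at 12.6 kHz.
44.9 kHz mod fs = 14.6 kHz.
14.6 kHz ≤ fs/2 = 15.15 kHz, appears at 14.6 kHz.
76.3 kHz mod fs = 15.7 kHz.
15.7 kHz > fs/2 = 15.15 kHz, folds to fs − 15.7 kHz = 14.6 kHz.
Distinct values: {2.6 kHz, 11.2 kHz, 12.6 kHz, 14.6 kHz}.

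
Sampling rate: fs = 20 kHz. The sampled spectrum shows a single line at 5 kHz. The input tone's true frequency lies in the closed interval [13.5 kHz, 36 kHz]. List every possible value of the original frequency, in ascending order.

15 kHz, 25 kHz, 35 kHz

Frequencies that alias to 5 kHz are k·fs ± 5 kHz for integer k ≥ 0.
k=0: 5 kHz.
k=1: 15 kHz, 25 kHz.
k=2: 35 kHz, 45 kHz.
k=3: 55 kHz, 65 kHz.
Within [13.5 kHz, 36 kHz]: 15 kHz, 25 kHz, 35 kHz.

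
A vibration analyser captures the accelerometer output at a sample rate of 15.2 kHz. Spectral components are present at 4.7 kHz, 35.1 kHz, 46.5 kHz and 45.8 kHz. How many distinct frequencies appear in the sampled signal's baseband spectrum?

3

fs/2 = 7.6 kHz.
4.7 kHz ≤ fs/2 = 7.6 kHz, passes unchanged.
35.1 kHz mod fs = 4.7 kHz.
4.7 kHz ≤ fs/2 = 7.6 kHz, appears at 4.7 kHz.
46.5 kHz mod fs = 0.9 kHz.
0.9 kHz ≤ fs/2 = 7.6 kHz, appears at 0.9 kHz.
45.8 kHz mod fs = 0.2 kHz.
0.2 kHz ≤ fs/2 = 7.6 kHz, appears at 0.2 kHz.
Distinct values: {0.2 kHz, 0.9 kHz, 4.7 kHz} → 3.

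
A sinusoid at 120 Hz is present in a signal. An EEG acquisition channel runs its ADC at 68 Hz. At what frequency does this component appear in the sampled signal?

16 Hz

120 Hz mod fs = 52 Hz.
52 Hz > fs/2 = 34 Hz, folds to fs − 52 Hz = 16 Hz.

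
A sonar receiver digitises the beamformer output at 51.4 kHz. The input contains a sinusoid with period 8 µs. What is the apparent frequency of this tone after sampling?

T = 8 µs → f = 1/T = 125 kHz.
125 kHz mod fs = 22.2 kHz.
22.2 kHz ≤ fs/2 = 25.7 kHz, appears at 22.2 kHz.

22.2 kHz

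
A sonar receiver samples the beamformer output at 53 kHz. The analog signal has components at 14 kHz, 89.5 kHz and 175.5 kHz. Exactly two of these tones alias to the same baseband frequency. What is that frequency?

fs/2 = 26.5 kHz.
14 kHz ≤ fs/2 = 26.5 kHz, passes unchanged.
89.5 kHz mod fs = 36.5 kHz.
36.5 kHz > fs/2 = 26.5 kHz, folds to fs − 36.5 kHz = 16.5 kHz.
175.5 kHz mod fs = 16.5 kHz.
16.5 kHz ≤ fs/2 = 26.5 kHz, appears at 16.5 kHz.
89.5 kHz and 175.5 kHz both map to 16.5 kHz.

16.5 kHz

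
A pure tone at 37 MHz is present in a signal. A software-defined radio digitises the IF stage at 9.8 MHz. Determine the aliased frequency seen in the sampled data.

2.2 MHz

37 MHz mod fs = 7.6 MHz.
7.6 MHz > fs/2 = 4.9 MHz, folds to fs − 7.6 MHz = 2.2 MHz.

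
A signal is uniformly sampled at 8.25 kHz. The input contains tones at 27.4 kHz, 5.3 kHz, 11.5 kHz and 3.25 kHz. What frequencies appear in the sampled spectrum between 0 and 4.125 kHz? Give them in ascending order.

fs/2 = 4.125 kHz.
27.4 kHz mod fs = 2.65 kHz.
2.65 kHz ≤ fs/2 = 4.125 kHz, appears at 2.65 kHz.
5.3 kHz > fs/2 = 4.125 kHz, folds to fs − 5.3 kHz = 2.95 kHz.
11.5 kHz mod fs = 3.25 kHz.
3.25 kHz ≤ fs/2 = 4.125 kHz, appears at 3.25 kHz.
3.25 kHz ≤ fs/2 = 4.125 kHz, passes unchanged.
Distinct values: {2.65 kHz, 2.95 kHz, 3.25 kHz}.

2.65 kHz, 2.95 kHz, 3.25 kHz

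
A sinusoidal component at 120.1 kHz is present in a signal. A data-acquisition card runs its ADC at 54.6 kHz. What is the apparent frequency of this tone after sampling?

10.9 kHz

120.1 kHz mod fs = 10.9 kHz.
10.9 kHz ≤ fs/2 = 27.3 kHz, appears at 10.9 kHz.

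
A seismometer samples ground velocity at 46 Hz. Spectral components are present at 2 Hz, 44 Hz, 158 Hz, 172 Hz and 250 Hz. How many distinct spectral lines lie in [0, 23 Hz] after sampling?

fs/2 = 23 Hz.
2 Hz ≤ fs/2 = 23 Hz, passes unchanged.
44 Hz > fs/2 = 23 Hz, folds to fs − 44 Hz = 2 Hz.
158 Hz mod fs = 20 Hz.
20 Hz ≤ fs/2 = 23 Hz, appears at 20 Hz.
172 Hz mod fs = 34 Hz.
34 Hz > fs/2 = 23 Hz, folds to fs − 34 Hz = 12 Hz.
250 Hz mod fs = 20 Hz.
20 Hz ≤ fs/2 = 23 Hz, appears at 20 Hz.
Distinct values: {2 Hz, 12 Hz, 20 Hz} → 3.

3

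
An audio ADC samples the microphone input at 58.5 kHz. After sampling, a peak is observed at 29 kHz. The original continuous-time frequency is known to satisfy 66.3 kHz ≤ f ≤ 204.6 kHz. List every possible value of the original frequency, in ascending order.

87.5 kHz, 88 kHz, 146 kHz, 146.5 kHz, 204.5 kHz

Frequencies that alias to 29 kHz are k·fs ± 29 kHz for integer k ≥ 0.
k=0: 29 kHz.
k=1: 29.5 kHz, 87.5 kHz.
k=2: 88 kHz, 146 kHz.
k=3: 146.5 kHz, 204.5 kHz.
k=4: 205 kHz, 263 kHz.
Within [66.3 kHz, 204.6 kHz]: 87.5 kHz, 88 kHz, 146 kHz, 146.5 kHz, 204.5 kHz.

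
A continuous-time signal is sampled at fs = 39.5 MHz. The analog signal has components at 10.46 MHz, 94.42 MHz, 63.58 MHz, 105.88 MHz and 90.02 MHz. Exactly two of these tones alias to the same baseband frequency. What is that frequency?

fs/2 = 19.75 MHz.
10.46 MHz ≤ fs/2 = 19.75 MHz, passes unchanged.
94.42 MHz mod fs = 15.42 MHz.
15.42 MHz ≤ fs/2 = 19.75 MHz, appears at 15.42 MHz.
63.58 MHz mod fs = 24.08 MHz.
24.08 MHz > fs/2 = 19.75 MHz, folds to fs − 24.08 MHz = 15.42 MHz.
105.88 MHz mod fs = 26.88 MHz.
26.88 MHz > fs/2 = 19.75 MHz, folds to fs − 26.88 MHz = 12.62 MHz.
90.02 MHz mod fs = 11.02 MHz.
11.02 MHz ≤ fs/2 = 19.75 MHz, appears at 11.02 MHz.
63.58 MHz and 94.42 MHz both map to 15.42 MHz.

15.42 MHz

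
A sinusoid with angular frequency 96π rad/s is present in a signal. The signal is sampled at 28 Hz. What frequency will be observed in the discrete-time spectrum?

8 Hz

ω = 96π rad/s → f = ω/(2π) = 48 Hz.
48 Hz mod fs = 20 Hz.
20 Hz > fs/2 = 14 Hz, folds to fs − 20 Hz = 8 Hz.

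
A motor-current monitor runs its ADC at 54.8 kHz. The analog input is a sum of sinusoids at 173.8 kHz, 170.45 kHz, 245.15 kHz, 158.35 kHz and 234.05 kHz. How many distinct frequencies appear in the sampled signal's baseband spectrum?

4

fs/2 = 27.4 kHz.
173.8 kHz mod fs = 9.4 kHz.
9.4 kHz ≤ fs/2 = 27.4 kHz, appears at 9.4 kHz.
170.45 kHz mod fs = 6.05 kHz.
6.05 kHz ≤ fs/2 = 27.4 kHz, appears at 6.05 kHz.
245.15 kHz mod fs = 25.95 kHz.
25.95 kHz ≤ fs/2 = 27.4 kHz, appears at 25.95 kHz.
158.35 kHz mod fs = 48.75 kHz.
48.75 kHz > fs/2 = 27.4 kHz, folds to fs − 48.75 kHz = 6.05 kHz.
234.05 kHz mod fs = 14.85 kHz.
14.85 kHz ≤ fs/2 = 27.4 kHz, appears at 14.85 kHz.
Distinct values: {6.05 kHz, 9.4 kHz, 14.85 kHz, 25.95 kHz} → 4.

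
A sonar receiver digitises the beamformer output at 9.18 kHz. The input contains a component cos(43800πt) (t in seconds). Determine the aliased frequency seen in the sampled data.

ω = 43800π rad/s → f = ω/(2π) = 21900 Hz = 21.9 kHz.
21.9 kHz mod fs = 3.54 kHz.
3.54 kHz ≤ fs/2 = 4.59 kHz, appears at 3.54 kHz.

3.54 kHz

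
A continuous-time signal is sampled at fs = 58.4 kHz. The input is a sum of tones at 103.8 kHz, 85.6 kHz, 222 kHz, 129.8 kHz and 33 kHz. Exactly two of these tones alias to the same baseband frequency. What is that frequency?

fs/2 = 29.2 kHz.
103.8 kHz mod fs = 45.4 kHz.
45.4 kHz > fs/2 = 29.2 kHz, folds to fs − 45.4 kHz = 13 kHz.
85.6 kHz mod fs = 27.2 kHz.
27.2 kHz ≤ fs/2 = 29.2 kHz, appears at 27.2 kHz.
222 kHz mod fs = 46.8 kHz.
46.8 kHz > fs/2 = 29.2 kHz, folds to fs − 46.8 kHz = 11.6 kHz.
129.8 kHz mod fs = 13 kHz.
13 kHz ≤ fs/2 = 29.2 kHz, appears at 13 kHz.
33 kHz > fs/2 = 29.2 kHz, folds to fs − 33 kHz = 25.4 kHz.
103.8 kHz and 129.8 kHz both map to 13 kHz.

13 kHz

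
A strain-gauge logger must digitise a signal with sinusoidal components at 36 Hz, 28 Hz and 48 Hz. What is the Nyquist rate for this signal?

96 Hz

Highest-frequency component: 48 Hz.
Nyquist rate = 2 × 48 Hz = 96 Hz.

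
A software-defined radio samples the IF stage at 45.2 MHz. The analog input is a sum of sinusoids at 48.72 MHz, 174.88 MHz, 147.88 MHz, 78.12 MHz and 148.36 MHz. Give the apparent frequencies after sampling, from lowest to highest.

fs/2 = 22.6 MHz.
48.72 MHz mod fs = 3.52 MHz.
3.52 MHz ≤ fs/2 = 22.6 MHz, appears at 3.52 MHz.
174.88 MHz mod fs = 39.28 MHz.
39.28 MHz > fs/2 = 22.6 MHz, folds to fs − 39.28 MHz = 5.92 MHz.
147.88 MHz mod fs = 12.28 MHz.
12.28 MHz ≤ fs/2 = 22.6 MHz, appears at 12.28 MHz.
78.12 MHz mod fs = 32.92 MHz.
32.92 MHz > fs/2 = 22.6 MHz, folds to fs − 32.92 MHz = 12.28 MHz.
148.36 MHz mod fs = 12.76 MHz.
12.76 MHz ≤ fs/2 = 22.6 MHz, appears at 12.76 MHz.
Distinct values: {3.52 MHz, 5.92 MHz, 12.28 MHz, 12.76 MHz}.

3.52 MHz, 5.92 MHz, 12.28 MHz, 12.76 MHz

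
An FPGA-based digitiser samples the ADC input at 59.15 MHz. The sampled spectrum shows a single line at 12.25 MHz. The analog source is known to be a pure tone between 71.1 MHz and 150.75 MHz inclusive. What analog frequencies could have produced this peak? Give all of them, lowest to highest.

71.4 MHz, 106.05 MHz, 130.55 MHz

Frequencies that alias to 12.25 MHz are k·fs ± 12.25 MHz for integer k ≥ 0.
k=0: 12.25 MHz.
k=1: 46.9 MHz, 71.4 MHz.
k=2: 106.05 MHz, 130.55 MHz.
k=3: 165.2 MHz, 189.7 MHz.
Within [71.1 MHz, 150.75 MHz]: 71.4 MHz, 106.05 MHz, 130.55 MHz.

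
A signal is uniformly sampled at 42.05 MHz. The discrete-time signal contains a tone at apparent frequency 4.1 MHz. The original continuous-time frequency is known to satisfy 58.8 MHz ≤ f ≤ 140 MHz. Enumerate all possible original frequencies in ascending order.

80 MHz, 88.2 MHz, 122.05 MHz, 130.25 MHz

Frequencies that alias to 4.1 MHz are k·fs ± 4.1 MHz for integer k ≥ 0.
k=0: 4.1 MHz.
k=1: 37.95 MHz, 46.15 MHz.
k=2: 80 MHz, 88.2 MHz.
k=3: 122.05 MHz, 130.25 MHz.
k=4: 164.1 MHz, 172.3 MHz.
Within [58.8 MHz, 140 MHz]: 80 MHz, 88.2 MHz, 122.05 MHz, 130.25 MHz.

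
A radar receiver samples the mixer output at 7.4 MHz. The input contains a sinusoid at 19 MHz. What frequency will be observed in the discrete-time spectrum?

3.2 MHz

19 MHz mod fs = 4.2 MHz.
4.2 MHz > fs/2 = 3.7 MHz, folds to fs − 4.2 MHz = 3.2 MHz.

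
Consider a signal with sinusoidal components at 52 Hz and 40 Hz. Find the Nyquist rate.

Highest-frequency component: 52 Hz.
Nyquist rate = 2 × 52 Hz = 104 Hz.

104 Hz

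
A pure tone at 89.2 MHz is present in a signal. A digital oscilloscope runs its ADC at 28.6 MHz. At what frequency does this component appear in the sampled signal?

3.4 MHz

89.2 MHz mod fs = 3.4 MHz.
3.4 MHz ≤ fs/2 = 14.3 MHz, appears at 3.4 MHz.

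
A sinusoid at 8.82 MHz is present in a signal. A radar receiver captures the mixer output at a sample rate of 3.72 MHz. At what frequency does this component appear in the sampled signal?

1.38 MHz

8.82 MHz mod fs = 1.38 MHz.
1.38 MHz ≤ fs/2 = 1.86 MHz, appears at 1.38 MHz.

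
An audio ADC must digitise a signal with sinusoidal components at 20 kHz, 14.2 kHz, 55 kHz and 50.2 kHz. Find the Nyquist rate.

Highest-frequency component: 55 kHz.
Nyquist rate = 2 × 55 kHz = 110 kHz.

110 kHz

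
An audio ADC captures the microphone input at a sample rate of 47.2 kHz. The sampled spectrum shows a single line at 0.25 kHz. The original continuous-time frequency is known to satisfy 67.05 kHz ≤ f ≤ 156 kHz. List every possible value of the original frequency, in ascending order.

94.15 kHz, 94.65 kHz, 141.35 kHz, 141.85 kHz

Frequencies that alias to 0.25 kHz are k·fs ± 0.25 kHz for integer k ≥ 0.
k=0: 0.25 kHz.
k=1: 46.95 kHz, 47.45 kHz.
k=2: 94.15 kHz, 94.65 kHz.
k=3: 141.35 kHz, 141.85 kHz.
k=4: 188.55 kHz, 189.05 kHz.
Within [67.05 kHz, 156 kHz]: 94.15 kHz, 94.65 kHz, 141.35 kHz, 141.85 kHz.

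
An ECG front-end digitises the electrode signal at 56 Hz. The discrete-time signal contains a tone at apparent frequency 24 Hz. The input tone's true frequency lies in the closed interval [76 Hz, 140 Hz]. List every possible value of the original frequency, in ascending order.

Frequencies that alias to 24 Hz are k·fs ± 24 Hz for integer k ≥ 0.
k=0: 24 Hz.
k=1: 32 Hz, 80 Hz.
k=2: 88 Hz, 136 Hz.
k=3: 144 Hz, 192 Hz.
Within [76 Hz, 140 Hz]: 80 Hz, 88 Hz, 136 Hz.

80 Hz, 88 Hz, 136 Hz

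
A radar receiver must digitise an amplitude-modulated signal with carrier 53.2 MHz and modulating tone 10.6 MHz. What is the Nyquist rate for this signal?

AM sidebands sit at fc ± fm = 42.6 MHz and 63.8 MHz.
Highest-frequency component: 63.8 MHz.
Nyquist rate = 2 × 63.8 MHz = 127.6 MHz.

127.6 MHz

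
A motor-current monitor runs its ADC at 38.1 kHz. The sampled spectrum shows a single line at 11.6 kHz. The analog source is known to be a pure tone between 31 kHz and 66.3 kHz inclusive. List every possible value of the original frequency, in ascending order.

49.7 kHz, 64.6 kHz

Frequencies that alias to 11.6 kHz are k·fs ± 11.6 kHz for integer k ≥ 0.
k=0: 11.6 kHz.
k=1: 26.5 kHz, 49.7 kHz.
k=2: 64.6 kHz, 87.8 kHz.
k=3: 102.7 kHz, 125.9 kHz.
Within [31 kHz, 66.3 kHz]: 49.7 kHz, 64.6 kHz.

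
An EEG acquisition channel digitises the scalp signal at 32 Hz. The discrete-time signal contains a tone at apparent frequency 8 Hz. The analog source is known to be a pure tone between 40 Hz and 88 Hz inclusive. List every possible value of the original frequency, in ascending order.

40 Hz, 56 Hz, 72 Hz, 88 Hz

Frequencies that alias to 8 Hz are k·fs ± 8 Hz for integer k ≥ 0.
k=0: 8 Hz.
k=1: 24 Hz, 40 Hz.
k=2: 56 Hz, 72 Hz.
k=3: 88 Hz, 104 Hz.
k=4: 120 Hz, 136 Hz.
Within [40 Hz, 88 Hz]: 40 Hz, 56 Hz, 72 Hz, 88 Hz.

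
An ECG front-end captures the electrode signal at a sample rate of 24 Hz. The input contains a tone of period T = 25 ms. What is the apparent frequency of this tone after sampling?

8 Hz

T = 25 ms → f = 1/T = 40 Hz.
40 Hz mod fs = 16 Hz.
16 Hz > fs/2 = 12 Hz, folds to fs − 16 Hz = 8 Hz.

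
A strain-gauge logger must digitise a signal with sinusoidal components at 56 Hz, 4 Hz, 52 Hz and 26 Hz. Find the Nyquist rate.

112 Hz

Highest-frequency component: 56 Hz.
Nyquist rate = 2 × 56 Hz = 112 Hz.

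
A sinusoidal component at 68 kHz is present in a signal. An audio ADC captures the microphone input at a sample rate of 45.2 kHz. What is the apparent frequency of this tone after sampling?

68 kHz mod fs = 22.8 kHz.
22.8 kHz > fs/2 = 22.6 kHz, folds to fs − 22.8 kHz = 22.4 kHz.

22.4 kHz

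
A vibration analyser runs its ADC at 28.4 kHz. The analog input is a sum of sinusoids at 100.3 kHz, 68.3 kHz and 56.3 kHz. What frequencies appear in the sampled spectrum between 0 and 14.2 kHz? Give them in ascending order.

fs/2 = 14.2 kHz.
100.3 kHz mod fs = 15.1 kHz.
15.1 kHz > fs/2 = 14.2 kHz, folds to fs − 15.1 kHz = 13.3 kHz.
68.3 kHz mod fs = 11.5 kHz.
11.5 kHz ≤ fs/2 = 14.2 kHz, appears at 11.5 kHz.
56.3 kHz mod fs = 27.9 kHz.
27.9 kHz > fs/2 = 14.2 kHz, folds to fs − 27.9 kHz = 0.5 kHz.
Distinct values: {0.5 kHz, 11.5 kHz, 13.3 kHz}.

0.5 kHz, 11.5 kHz, 13.3 kHz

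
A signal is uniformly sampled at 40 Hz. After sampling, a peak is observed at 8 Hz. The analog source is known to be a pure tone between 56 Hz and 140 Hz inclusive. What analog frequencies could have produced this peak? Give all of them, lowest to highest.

72 Hz, 88 Hz, 112 Hz, 128 Hz

Frequencies that alias to 8 Hz are k·fs ± 8 Hz for integer k ≥ 0.
k=0: 8 Hz.
k=1: 32 Hz, 48 Hz.
k=2: 72 Hz, 88 Hz.
k=3: 112 Hz, 128 Hz.
k=4: 152 Hz, 168 Hz.
Within [56 Hz, 140 Hz]: 72 Hz, 88 Hz, 112 Hz, 128 Hz.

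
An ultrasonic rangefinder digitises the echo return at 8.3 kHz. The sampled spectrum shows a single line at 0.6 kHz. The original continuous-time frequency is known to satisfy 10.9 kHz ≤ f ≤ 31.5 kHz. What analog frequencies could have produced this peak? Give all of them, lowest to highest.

16 kHz, 17.2 kHz, 24.3 kHz, 25.5 kHz

Frequencies that alias to 0.6 kHz are k·fs ± 0.6 kHz for integer k ≥ 0.
k=0: 0.6 kHz.
k=1: 7.7 kHz, 8.9 kHz.
k=2: 16 kHz, 17.2 kHz.
k=3: 24.3 kHz, 25.5 kHz.
k=4: 32.6 kHz, 33.8 kHz.
Within [10.9 kHz, 31.5 kHz]: 16 kHz, 17.2 kHz, 24.3 kHz, 25.5 kHz.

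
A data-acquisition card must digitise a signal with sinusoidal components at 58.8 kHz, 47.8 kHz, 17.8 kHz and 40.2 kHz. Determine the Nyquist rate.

117.6 kHz

Highest-frequency component: 58.8 kHz.
Nyquist rate = 2 × 58.8 kHz = 117.6 kHz.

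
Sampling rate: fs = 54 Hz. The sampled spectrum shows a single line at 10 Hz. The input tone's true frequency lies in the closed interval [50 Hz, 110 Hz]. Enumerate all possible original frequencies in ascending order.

Frequencies that alias to 10 Hz are k·fs ± 10 Hz for integer k ≥ 0.
k=0: 10 Hz.
k=1: 44 Hz, 64 Hz.
k=2: 98 Hz, 118 Hz.
k=3: 152 Hz, 172 Hz.
Within [50 Hz, 110 Hz]: 64 Hz, 98 Hz.

64 Hz, 98 Hz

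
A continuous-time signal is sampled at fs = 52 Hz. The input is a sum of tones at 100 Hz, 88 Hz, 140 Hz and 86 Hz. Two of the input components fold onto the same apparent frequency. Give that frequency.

fs/2 = 26 Hz.
100 Hz mod fs = 48 Hz.
48 Hz > fs/2 = 26 Hz, folds to fs − 48 Hz = 4 Hz.
88 Hz mod fs = 36 Hz.
36 Hz > fs/2 = 26 Hz, folds to fs − 36 Hz = 16 Hz.
140 Hz mod fs = 36 Hz.
36 Hz > fs/2 = 26 Hz, folds to fs − 36 Hz = 16 Hz.
86 Hz mod fs = 34 Hz.
34 Hz > fs/2 = 26 Hz, folds to fs − 34 Hz = 18 Hz.
88 Hz and 140 Hz both map to 16 Hz.

16 Hz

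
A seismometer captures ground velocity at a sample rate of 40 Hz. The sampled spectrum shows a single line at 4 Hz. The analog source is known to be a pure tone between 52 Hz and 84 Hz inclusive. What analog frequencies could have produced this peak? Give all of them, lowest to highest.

Frequencies that alias to 4 Hz are k·fs ± 4 Hz for integer k ≥ 0.
k=0: 4 Hz.
k=1: 36 Hz, 44 Hz.
k=2: 76 Hz, 84 Hz.
k=3: 116 Hz, 124 Hz.
Within [52 Hz, 84 Hz]: 76 Hz, 84 Hz.

76 Hz, 84 Hz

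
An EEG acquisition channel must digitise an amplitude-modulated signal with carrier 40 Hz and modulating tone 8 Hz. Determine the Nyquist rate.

96 Hz

AM sidebands sit at fc ± fm = 32 Hz and 48 Hz.
Highest-frequency component: 48 Hz.
Nyquist rate = 2 × 48 Hz = 96 Hz.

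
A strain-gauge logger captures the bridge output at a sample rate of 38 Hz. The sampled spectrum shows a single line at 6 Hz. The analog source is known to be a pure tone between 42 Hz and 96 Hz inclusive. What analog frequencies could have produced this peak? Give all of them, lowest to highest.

44 Hz, 70 Hz, 82 Hz

Frequencies that alias to 6 Hz are k·fs ± 6 Hz for integer k ≥ 0.
k=0: 6 Hz.
k=1: 32 Hz, 44 Hz.
k=2: 70 Hz, 82 Hz.
k=3: 108 Hz, 120 Hz.
Within [42 Hz, 96 Hz]: 44 Hz, 70 Hz, 82 Hz.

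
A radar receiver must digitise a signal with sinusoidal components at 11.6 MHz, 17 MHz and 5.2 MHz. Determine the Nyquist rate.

34 MHz

Highest-frequency component: 17 MHz.
Nyquist rate = 2 × 17 MHz = 34 MHz.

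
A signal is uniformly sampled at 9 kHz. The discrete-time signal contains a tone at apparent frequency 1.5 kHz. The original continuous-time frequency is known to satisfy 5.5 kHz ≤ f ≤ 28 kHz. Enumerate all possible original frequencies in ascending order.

7.5 kHz, 10.5 kHz, 16.5 kHz, 19.5 kHz, 25.5 kHz

Frequencies that alias to 1.5 kHz are k·fs ± 1.5 kHz for integer k ≥ 0.
k=0: 1.5 kHz.
k=1: 7.5 kHz, 10.5 kHz.
k=2: 16.5 kHz, 19.5 kHz.
k=3: 25.5 kHz, 28.5 kHz.
k=4: 34.5 kHz, 37.5 kHz.
Within [5.5 kHz, 28 kHz]: 7.5 kHz, 10.5 kHz, 16.5 kHz, 19.5 kHz, 25.5 kHz.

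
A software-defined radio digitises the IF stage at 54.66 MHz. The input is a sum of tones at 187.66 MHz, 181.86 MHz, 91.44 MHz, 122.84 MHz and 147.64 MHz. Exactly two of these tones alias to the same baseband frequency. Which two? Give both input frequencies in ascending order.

fs/2 = 27.33 MHz.
187.66 MHz mod fs = 23.68 MHz.
23.68 MHz ≤ fs/2 = 27.33 MHz, appears at 23.68 MHz.
181.86 MHz mod fs = 17.88 MHz.
17.88 MHz ≤ fs/2 = 27.33 MHz, appears at 17.88 MHz.
91.44 MHz mod fs = 36.78 MHz.
36.78 MHz > fs/2 = 27.33 MHz, folds to fs − 36.78 MHz = 17.88 MHz.
122.84 MHz mod fs = 13.52 MHz.
13.52 MHz ≤ fs/2 = 27.33 MHz, appears at 13.52 MHz.
147.64 MHz mod fs = 38.32 MHz.
38.32 MHz > fs/2 = 27.33 MHz, folds to fs − 38.32 MHz = 16.34 MHz.
91.44 MHz and 181.86 MHz both map to 17.88 MHz.

91.44 MHz, 181.86 MHz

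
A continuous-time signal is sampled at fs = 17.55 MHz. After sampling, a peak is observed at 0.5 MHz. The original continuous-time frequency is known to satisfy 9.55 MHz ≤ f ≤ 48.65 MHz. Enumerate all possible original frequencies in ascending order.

Frequencies that alias to 0.5 MHz are k·fs ± 0.5 MHz for integer k ≥ 0.
k=0: 0.5 MHz.
k=1: 17.05 MHz, 18.05 MHz.
k=2: 34.6 MHz, 35.6 MHz.
k=3: 52.15 MHz, 53.15 MHz.
Within [9.55 MHz, 48.65 MHz]: 17.05 MHz, 18.05 MHz, 34.6 MHz, 35.6 MHz.

17.05 MHz, 18.05 MHz, 34.6 MHz, 35.6 MHz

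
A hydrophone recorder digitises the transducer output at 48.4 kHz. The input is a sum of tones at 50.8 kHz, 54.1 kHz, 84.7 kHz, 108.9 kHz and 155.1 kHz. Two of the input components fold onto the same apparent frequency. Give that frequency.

12.1 kHz

fs/2 = 24.2 kHz.
50.8 kHz mod fs = 2.4 kHz.
2.4 kHz ≤ fs/2 = 24.2 kHz, appears at 2.4 kHz.
54.1 kHz mod fs = 5.7 kHz.
5.7 kHz ≤ fs/2 = 24.2 kHz, appears at 5.7 kHz.
84.7 kHz mod fs = 36.3 kHz.
36.3 kHz > fs/2 = 24.2 kHz, folds to fs − 36.3 kHz = 12.1 kHz.
108.9 kHz mod fs = 12.1 kHz.
12.1 kHz ≤ fs/2 = 24.2 kHz, appears at 12.1 kHz.
155.1 kHz mod fs = 9.9 kHz.
9.9 kHz ≤ fs/2 = 24.2 kHz, appears at 9.9 kHz.
84.7 kHz and 108.9 kHz both map to 12.1 kHz.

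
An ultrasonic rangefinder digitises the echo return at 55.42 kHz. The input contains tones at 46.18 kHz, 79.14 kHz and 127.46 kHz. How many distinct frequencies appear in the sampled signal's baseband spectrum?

3

fs/2 = 27.71 kHz.
46.18 kHz > fs/2 = 27.71 kHz, folds to fs − 46.18 kHz = 9.24 kHz.
79.14 kHz mod fs = 23.72 kHz.
23.72 kHz ≤ fs/2 = 27.71 kHz, appears at 23.72 kHz.
127.46 kHz mod fs = 16.62 kHz.
16.62 kHz ≤ fs/2 = 27.71 kHz, appears at 16.62 kHz.
Distinct values: {9.24 kHz, 16.62 kHz, 23.72 kHz} → 3.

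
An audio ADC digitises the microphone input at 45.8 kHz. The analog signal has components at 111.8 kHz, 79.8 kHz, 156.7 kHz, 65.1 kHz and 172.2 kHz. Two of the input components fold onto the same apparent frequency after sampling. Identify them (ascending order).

fs/2 = 22.9 kHz.
111.8 kHz mod fs = 20.2 kHz.
20.2 kHz ≤ fs/2 = 22.9 kHz, appears at 20.2 kHz.
79.8 kHz mod fs = 34 kHz.
34 kHz > fs/2 = 22.9 kHz, folds to fs − 34 kHz = 11.8 kHz.
156.7 kHz mod fs = 19.3 kHz.
19.3 kHz ≤ fs/2 = 22.9 kHz, appears at 19.3 kHz.
65.1 kHz mod fs = 19.3 kHz.
19.3 kHz ≤ fs/2 = 22.9 kHz, appears at 19.3 kHz.
172.2 kHz mod fs = 34.8 kHz.
34.8 kHz > fs/2 = 22.9 kHz, folds to fs − 34.8 kHz = 11 kHz.
65.1 kHz and 156.7 kHz both map to 19.3 kHz.

65.1 kHz, 156.7 kHz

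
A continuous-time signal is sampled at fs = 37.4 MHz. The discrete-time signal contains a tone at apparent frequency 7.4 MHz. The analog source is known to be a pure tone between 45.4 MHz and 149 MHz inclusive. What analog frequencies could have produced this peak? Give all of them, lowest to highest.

Frequencies that alias to 7.4 MHz are k·fs ± 7.4 MHz for integer k ≥ 0.
k=0: 7.4 MHz.
k=1: 30 MHz, 44.8 MHz.
k=2: 67.4 MHz, 82.2 MHz.
k=3: 104.8 MHz, 119.6 MHz.
k=4: 142.2 MHz, 157 MHz.
k=5: 179.6 MHz, 194.4 MHz.
Within [45.4 MHz, 149 MHz]: 67.4 MHz, 82.2 MHz, 104.8 MHz, 119.6 MHz, 142.2 MHz.

67.4 MHz, 82.2 MHz, 104.8 MHz, 119.6 MHz, 142.2 MHz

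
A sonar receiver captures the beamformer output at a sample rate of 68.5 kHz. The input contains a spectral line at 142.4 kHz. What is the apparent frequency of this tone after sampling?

142.4 kHz mod fs = 5.4 kHz.
5.4 kHz ≤ fs/2 = 34.25 kHz, appears at 5.4 kHz.

5.4 kHz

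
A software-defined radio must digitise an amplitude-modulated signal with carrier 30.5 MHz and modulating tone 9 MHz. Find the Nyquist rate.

79 MHz

AM sidebands sit at fc ± fm = 21.5 MHz and 39.5 MHz.
Highest-frequency component: 39.5 MHz.
Nyquist rate = 2 × 39.5 MHz = 79 MHz.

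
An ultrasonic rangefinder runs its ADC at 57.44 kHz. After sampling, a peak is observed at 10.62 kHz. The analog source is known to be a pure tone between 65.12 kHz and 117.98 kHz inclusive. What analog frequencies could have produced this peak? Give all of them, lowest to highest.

Frequencies that alias to 10.62 kHz are k·fs ± 10.62 kHz for integer k ≥ 0.
k=0: 10.62 kHz.
k=1: 46.82 kHz, 68.06 kHz.
k=2: 104.26 kHz, 125.5 kHz.
k=3: 161.7 kHz, 182.94 kHz.
Within [65.12 kHz, 117.98 kHz]: 68.06 kHz, 104.26 kHz.

68.06 kHz, 104.26 kHz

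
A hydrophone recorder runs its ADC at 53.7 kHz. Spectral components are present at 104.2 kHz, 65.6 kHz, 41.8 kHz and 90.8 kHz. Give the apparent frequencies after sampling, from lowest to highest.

fs/2 = 26.85 kHz.
104.2 kHz mod fs = 50.5 kHz.
50.5 kHz > fs/2 = 26.85 kHz, folds to fs − 50.5 kHz = 3.2 kHz.
65.6 kHz mod fs = 11.9 kHz.
11.9 kHz ≤ fs/2 = 26.85 kHz, appears at 11.9 kHz.
41.8 kHz > fs/2 = 26.85 kHz, folds to fs − 41.8 kHz = 11.9 kHz.
90.8 kHz mod fs = 37.1 kHz.
37.1 kHz > fs/2 = 26.85 kHz, folds to fs − 37.1 kHz = 16.6 kHz.
Distinct values: {3.2 kHz, 11.9 kHz, 16.6 kHz}.

3.2 kHz, 11.9 kHz, 16.6 kHz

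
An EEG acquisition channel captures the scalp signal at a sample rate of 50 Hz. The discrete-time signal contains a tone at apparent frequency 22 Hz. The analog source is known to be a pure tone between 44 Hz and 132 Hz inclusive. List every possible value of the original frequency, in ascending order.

Frequencies that alias to 22 Hz are k·fs ± 22 Hz for integer k ≥ 0.
k=0: 22 Hz.
k=1: 28 Hz, 72 Hz.
k=2: 78 Hz, 122 Hz.
k=3: 128 Hz, 172 Hz.
k=4: 178 Hz, 222 Hz.
Within [44 Hz, 132 Hz]: 72 Hz, 78 Hz, 122 Hz, 128 Hz.

72 Hz, 78 Hz, 122 Hz, 128 Hz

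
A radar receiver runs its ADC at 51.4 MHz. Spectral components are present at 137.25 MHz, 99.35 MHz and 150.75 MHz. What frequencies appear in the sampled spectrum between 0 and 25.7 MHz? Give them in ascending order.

fs/2 = 25.7 MHz.
137.25 MHz mod fs = 34.45 MHz.
34.45 MHz > fs/2 = 25.7 MHz, folds to fs − 34.45 MHz = 16.95 MHz.
99.35 MHz mod fs = 47.95 MHz.
47.95 MHz > fs/2 = 25.7 MHz, folds to fs − 47.95 MHz = 3.45 MHz.
150.75 MHz mod fs = 47.95 MHz.
47.95 MHz > fs/2 = 25.7 MHz, folds to fs − 47.95 MHz = 3.45 MHz.
Distinct values: {3.45 MHz, 16.95 MHz}.

3.45 MHz, 16.95 MHz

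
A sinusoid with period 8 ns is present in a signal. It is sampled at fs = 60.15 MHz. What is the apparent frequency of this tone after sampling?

T = 8 ns → f = 1/T = 125 MHz.
125 MHz mod fs = 4.7 MHz.
4.7 MHz ≤ fs/2 = 30.075 MHz, appears at 4.7 MHz.

4.7 MHz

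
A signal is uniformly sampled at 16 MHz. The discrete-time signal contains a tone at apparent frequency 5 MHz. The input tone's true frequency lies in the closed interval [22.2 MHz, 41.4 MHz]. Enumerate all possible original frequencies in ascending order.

27 MHz, 37 MHz

Frequencies that alias to 5 MHz are k·fs ± 5 MHz for integer k ≥ 0.
k=0: 5 MHz.
k=1: 11 MHz, 21 MHz.
k=2: 27 MHz, 37 MHz.
k=3: 43 MHz, 53 MHz.
Within [22.2 MHz, 41.4 MHz]: 27 MHz, 37 MHz.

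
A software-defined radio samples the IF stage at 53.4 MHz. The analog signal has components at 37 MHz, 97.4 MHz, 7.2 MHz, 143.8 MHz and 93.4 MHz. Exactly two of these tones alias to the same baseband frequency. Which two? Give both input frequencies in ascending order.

37 MHz, 143.8 MHz

fs/2 = 26.7 MHz.
37 MHz > fs/2 = 26.7 MHz, folds to fs − 37 MHz = 16.4 MHz.
97.4 MHz mod fs = 44 MHz.
44 MHz > fs/2 = 26.7 MHz, folds to fs − 44 MHz = 9.4 MHz.
7.2 MHz ≤ fs/2 = 26.7 MHz, passes unchanged.
143.8 MHz mod fs = 37 MHz.
37 MHz > fs/2 = 26.7 MHz, folds to fs − 37 MHz = 16.4 MHz.
93.4 MHz mod fs = 40 MHz.
40 MHz > fs/2 = 26.7 MHz, folds to fs − 40 MHz = 13.4 MHz.
37 MHz and 143.8 MHz both map to 16.4 MHz.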